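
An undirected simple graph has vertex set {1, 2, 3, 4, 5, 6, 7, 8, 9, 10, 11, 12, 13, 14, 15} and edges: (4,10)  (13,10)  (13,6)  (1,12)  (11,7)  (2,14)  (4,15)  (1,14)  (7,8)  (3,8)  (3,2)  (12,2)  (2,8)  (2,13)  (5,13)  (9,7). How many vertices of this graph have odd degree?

8

Degrees: 1:2, 2:5, 3:2, 4:2, 5:1, 6:1, 7:3, 8:3, 9:1, 10:2, 11:1, 12:2, 13:4, 14:2, 15:1
Odd-degree vertices: 2, 5, 6, 7, 8, 9, 11, 15.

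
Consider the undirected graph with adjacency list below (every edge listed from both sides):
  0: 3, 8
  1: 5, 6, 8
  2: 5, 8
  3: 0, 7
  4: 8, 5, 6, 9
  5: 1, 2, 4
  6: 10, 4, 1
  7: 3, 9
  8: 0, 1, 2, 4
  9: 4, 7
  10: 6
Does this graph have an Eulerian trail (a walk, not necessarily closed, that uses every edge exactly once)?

No

Degrees: 0:2, 1:3, 2:2, 3:2, 4:4, 5:3, 6:3, 7:2, 8:4, 9:2, 10:1
Odd-degree vertices: 1, 5, 6, 10 (4 total).
An Eulerian trail requires 0 or 2 odd-degree vertices; here there are 4.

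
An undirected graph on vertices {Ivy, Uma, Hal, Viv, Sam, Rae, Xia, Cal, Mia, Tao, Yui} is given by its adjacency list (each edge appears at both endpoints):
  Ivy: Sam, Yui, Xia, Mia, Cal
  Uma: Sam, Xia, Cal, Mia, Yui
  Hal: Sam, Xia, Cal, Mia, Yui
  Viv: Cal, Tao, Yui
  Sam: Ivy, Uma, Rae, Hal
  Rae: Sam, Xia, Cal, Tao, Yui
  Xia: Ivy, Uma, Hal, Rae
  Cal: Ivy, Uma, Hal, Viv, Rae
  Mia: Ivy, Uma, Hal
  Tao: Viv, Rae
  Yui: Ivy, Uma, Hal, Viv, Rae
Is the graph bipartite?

A valid 2-coloring puts {Sam, Xia, Cal, Mia, Tao, Yui} on one side and {Ivy, Uma, Hal, Viv, Rae} on the other; every edge crosses between the two sides.

Yes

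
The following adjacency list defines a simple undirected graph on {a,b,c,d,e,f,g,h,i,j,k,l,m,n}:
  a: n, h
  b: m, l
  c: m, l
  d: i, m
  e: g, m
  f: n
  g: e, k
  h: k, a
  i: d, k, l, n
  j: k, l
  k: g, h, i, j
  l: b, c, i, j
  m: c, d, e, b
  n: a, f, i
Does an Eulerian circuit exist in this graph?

No

Degrees: a:2, b:2, c:2, d:2, e:2, f:1, g:2, h:2, i:4, j:2, k:4, l:4, m:4, n:3
f, n have odd degree; an Eulerian circuit needs every degree to be even, so none exists.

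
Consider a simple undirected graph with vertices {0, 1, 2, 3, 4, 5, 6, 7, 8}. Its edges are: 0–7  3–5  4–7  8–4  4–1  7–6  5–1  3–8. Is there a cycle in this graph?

Yes

|V| = 9, |E| = 8, number of components = 2.
One cycle is 4-1-5-3-8-4.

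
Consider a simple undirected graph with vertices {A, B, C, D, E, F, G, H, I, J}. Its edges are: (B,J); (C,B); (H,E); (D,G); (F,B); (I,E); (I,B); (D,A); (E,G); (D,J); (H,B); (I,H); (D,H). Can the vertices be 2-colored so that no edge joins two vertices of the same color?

H-I-B-H is an odd cycle (length 3), and a bipartite graph can contain only even cycles.

No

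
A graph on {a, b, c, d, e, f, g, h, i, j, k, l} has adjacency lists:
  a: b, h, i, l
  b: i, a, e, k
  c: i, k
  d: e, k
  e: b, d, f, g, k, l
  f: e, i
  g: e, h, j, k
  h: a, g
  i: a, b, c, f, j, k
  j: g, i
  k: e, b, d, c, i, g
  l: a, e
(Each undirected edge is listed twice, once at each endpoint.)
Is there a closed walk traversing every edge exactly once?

Degrees: a:4, b:4, c:2, d:2, e:6, f:2, g:4, h:2, i:6, j:2, k:6, l:2
All degrees are even and the non-isolated vertices are connected — an Eulerian circuit exists.

Yes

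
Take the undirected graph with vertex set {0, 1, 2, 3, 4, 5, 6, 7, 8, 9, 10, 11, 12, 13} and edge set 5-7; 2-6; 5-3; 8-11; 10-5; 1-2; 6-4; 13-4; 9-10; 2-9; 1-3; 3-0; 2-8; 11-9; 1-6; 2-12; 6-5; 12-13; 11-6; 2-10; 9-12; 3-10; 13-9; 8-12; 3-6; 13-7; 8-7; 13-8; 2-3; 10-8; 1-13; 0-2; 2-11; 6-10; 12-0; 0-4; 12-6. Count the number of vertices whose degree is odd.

Degrees: 0:4, 1:4, 2:9, 3:6, 4:3, 5:4, 6:8, 7:3, 8:6, 9:5, 10:6, 11:4, 12:6, 13:6
Odd-degree vertices: 2, 4, 7, 9.

4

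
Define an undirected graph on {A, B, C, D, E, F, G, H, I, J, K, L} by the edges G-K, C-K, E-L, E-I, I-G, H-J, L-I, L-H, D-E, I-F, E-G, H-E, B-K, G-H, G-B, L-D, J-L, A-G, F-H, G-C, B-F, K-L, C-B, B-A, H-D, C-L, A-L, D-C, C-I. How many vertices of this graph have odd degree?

6

Degrees: A:3, B:5, C:6, D:4, E:5, F:3, G:7, H:6, I:5, J:2, K:4, L:8
Odd-degree vertices: A, B, E, F, G, I.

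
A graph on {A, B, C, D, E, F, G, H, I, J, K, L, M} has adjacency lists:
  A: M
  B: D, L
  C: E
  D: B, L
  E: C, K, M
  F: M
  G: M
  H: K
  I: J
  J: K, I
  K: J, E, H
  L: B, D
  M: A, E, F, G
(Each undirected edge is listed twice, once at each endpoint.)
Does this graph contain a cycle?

Yes

|V| = 13, |E| = 12, number of components = 2.
One cycle is B-D-L-B.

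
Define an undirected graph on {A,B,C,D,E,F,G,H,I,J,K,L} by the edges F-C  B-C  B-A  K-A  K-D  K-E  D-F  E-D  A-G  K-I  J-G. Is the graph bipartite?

No

E-D-K-E is an odd cycle (length 3), and a bipartite graph can contain only even cycles.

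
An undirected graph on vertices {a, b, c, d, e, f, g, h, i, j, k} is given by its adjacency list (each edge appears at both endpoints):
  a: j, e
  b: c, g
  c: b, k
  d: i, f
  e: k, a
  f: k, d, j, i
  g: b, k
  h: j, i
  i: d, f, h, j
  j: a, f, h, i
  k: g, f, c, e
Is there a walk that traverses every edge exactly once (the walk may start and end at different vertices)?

Yes

Degrees: a:2, b:2, c:2, d:2, e:2, f:4, g:2, h:2, i:4, j:4, k:4
Odd-degree vertices: none (0 total).
The non-isolated vertices are connected and exactly 0 have odd degree, so an Eulerian trail exists.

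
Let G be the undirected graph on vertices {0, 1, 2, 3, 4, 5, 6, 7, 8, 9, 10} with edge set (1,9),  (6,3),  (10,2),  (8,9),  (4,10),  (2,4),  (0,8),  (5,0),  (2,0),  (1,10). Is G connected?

No

Component: {7}
Component: {3, 6}
Component: {0, 1, 2, 4, 5, 8, 9, 10}
There are 3 separate components, so the graph is not connected.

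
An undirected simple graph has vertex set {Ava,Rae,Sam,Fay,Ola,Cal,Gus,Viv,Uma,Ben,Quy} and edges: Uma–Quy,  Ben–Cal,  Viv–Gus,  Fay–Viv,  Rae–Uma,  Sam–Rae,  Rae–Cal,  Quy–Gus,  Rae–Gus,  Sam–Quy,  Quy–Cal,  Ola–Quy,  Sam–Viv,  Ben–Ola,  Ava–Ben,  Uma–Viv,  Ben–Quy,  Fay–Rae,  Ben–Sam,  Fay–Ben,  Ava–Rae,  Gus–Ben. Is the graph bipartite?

No

Sam-Ben-Quy-Sam is an odd cycle (length 3), and a bipartite graph can contain only even cycles.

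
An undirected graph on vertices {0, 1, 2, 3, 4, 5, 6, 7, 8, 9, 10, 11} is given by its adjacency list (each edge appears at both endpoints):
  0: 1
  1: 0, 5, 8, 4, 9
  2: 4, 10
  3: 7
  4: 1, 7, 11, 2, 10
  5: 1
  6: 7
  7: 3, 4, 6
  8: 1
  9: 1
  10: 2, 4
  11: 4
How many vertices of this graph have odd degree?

10

Degrees: 0:1, 1:5, 2:2, 3:1, 4:5, 5:1, 6:1, 7:3, 8:1, 9:1, 10:2, 11:1
Odd-degree vertices: 0, 1, 3, 4, 5, 6, 7, 8, 9, 11.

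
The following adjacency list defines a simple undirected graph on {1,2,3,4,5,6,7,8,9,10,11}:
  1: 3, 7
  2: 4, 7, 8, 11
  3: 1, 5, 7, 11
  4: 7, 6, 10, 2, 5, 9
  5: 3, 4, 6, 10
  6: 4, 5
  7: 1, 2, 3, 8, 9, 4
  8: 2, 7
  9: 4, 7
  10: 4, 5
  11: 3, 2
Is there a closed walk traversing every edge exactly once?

Yes

Degrees: 1:2, 2:4, 3:4, 4:6, 5:4, 6:2, 7:6, 8:2, 9:2, 10:2, 11:2
All degrees are even and the non-isolated vertices are connected — an Eulerian circuit exists.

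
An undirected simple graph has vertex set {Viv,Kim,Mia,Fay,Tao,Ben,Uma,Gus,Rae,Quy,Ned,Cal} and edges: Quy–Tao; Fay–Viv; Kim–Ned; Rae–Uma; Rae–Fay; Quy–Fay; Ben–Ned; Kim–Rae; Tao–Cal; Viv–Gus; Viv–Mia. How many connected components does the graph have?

1

Component: {Viv, Kim, Mia, Fay, Tao, Ben, Uma, Gus, Rae, Quy, Ned, Cal}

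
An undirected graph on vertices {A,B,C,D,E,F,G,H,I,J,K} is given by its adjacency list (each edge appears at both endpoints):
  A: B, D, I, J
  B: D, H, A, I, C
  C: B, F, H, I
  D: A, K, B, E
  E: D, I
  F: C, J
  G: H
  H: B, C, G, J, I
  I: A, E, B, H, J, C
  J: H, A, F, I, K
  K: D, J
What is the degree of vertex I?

6

Neighbors of I: A, B, C, E, H, J.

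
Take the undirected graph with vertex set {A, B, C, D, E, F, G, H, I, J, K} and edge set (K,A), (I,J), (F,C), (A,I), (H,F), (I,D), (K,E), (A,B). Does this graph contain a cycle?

|V| = 11, |E| = 8, number of components = 3.
A forest on 11 vertices with 3 components has exactly 8 edges, which matches — so no cycle.

No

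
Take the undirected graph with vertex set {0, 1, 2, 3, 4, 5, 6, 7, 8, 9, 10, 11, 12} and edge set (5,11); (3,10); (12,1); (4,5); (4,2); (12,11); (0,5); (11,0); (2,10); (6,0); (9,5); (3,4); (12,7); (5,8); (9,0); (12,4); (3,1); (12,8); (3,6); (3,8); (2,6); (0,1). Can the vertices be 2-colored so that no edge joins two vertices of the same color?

No

5-9-0-5 is an odd cycle (length 3), and a bipartite graph can contain only even cycles.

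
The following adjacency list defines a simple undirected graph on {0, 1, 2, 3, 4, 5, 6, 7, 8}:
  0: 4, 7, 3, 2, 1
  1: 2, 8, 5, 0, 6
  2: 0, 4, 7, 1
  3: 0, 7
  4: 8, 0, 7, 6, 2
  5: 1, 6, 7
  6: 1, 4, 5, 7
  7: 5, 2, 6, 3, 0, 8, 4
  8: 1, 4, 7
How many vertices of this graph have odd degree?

6

Degrees: 0:5, 1:5, 2:4, 3:2, 4:5, 5:3, 6:4, 7:7, 8:3
Odd-degree vertices: 0, 1, 4, 5, 7, 8.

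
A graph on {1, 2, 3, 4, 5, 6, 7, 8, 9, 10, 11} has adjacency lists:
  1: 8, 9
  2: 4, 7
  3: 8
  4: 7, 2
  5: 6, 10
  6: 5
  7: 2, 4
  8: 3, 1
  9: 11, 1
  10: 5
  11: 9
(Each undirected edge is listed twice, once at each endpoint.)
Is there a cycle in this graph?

|V| = 11, |E| = 9, number of components = 3.
One cycle is 2-4-7-2.

Yes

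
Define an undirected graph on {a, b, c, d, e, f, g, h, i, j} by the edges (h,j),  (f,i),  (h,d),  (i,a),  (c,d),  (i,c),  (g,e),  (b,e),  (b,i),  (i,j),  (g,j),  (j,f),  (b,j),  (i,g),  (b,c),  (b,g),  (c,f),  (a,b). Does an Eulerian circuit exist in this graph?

No

Degrees: a:2, b:6, c:4, d:2, e:2, f:3, g:4, h:2, i:6, j:5
Vertices with odd degree: f, j. An Eulerian circuit requires all degrees even.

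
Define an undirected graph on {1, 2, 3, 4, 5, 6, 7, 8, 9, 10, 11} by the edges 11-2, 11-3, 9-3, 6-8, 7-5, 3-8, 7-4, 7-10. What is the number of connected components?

Component: {1}
Component: {4, 5, 7, 10}
Component: {2, 3, 6, 8, 9, 11}

3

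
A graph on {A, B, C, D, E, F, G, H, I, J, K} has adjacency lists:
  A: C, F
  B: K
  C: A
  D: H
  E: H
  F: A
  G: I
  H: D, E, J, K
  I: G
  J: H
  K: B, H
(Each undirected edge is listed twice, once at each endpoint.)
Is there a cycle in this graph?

The graph has 11 vertices, 8 edges, and 3 connected components.
Since 8 = 11 - 3, the graph is a forest and contains no cycle.

No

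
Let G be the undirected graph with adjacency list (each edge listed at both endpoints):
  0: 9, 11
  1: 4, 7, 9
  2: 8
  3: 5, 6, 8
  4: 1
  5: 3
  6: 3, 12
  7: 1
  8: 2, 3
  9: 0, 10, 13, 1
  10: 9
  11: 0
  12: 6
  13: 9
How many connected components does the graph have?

Component: {2, 3, 5, 6, 8, 12}
Component: {0, 1, 4, 7, 9, 10, 11, 13}

2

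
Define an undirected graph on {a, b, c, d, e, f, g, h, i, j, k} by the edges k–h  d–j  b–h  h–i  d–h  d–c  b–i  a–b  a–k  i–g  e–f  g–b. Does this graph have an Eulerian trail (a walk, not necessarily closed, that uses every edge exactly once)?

No

Degrees: a:2, b:4, c:1, d:3, e:1, f:1, g:2, h:4, i:3, j:1, k:2
Odd-degree vertices: c, d, e, f, i, j (6 total).
An Eulerian trail requires 0 or 2 odd-degree vertices; here there are 6.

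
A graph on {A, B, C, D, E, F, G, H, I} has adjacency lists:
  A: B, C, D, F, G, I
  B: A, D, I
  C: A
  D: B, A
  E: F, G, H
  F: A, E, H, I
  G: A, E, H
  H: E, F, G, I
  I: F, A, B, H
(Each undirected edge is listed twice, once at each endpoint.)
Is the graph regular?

No

Degrees: A:6, B:3, C:1, D:2, E:3, F:4, G:3, H:4, I:4
Vertex C has degree 1 while A has degree 6, so the graph is not regular.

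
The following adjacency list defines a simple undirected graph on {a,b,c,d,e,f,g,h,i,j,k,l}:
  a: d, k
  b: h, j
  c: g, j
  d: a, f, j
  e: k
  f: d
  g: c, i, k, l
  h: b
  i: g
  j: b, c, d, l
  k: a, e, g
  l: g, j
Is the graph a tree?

No

|V| = 12, |E| = 13.
A tree on 12 vertices has exactly 11 edges; this graph has 13, so it contains a cycle and is not a tree.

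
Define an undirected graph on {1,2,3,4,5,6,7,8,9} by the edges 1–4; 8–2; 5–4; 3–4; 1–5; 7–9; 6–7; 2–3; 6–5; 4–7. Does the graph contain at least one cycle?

|V| = 9, |E| = 10, number of components = 1.
Since 10 > 9 - 1, a cycle must exist; for instance 5-4-7-6-5.

Yes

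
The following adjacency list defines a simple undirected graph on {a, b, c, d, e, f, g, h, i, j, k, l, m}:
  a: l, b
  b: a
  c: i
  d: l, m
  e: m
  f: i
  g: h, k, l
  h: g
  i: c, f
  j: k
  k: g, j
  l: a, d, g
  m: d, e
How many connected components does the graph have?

Component: {c, f, i}
Component: {a, b, d, e, g, h, j, k, l, m}

2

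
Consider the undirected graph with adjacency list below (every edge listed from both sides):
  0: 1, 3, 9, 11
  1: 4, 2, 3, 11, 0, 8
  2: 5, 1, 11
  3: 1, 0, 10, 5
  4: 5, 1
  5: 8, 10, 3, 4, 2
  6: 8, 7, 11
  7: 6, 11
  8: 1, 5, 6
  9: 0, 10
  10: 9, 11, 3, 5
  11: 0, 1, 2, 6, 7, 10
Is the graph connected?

Yes

A breadth-first search from 0 visits 0, 11, 9, 1, 3, 6, 7, 10, 2, 4, 8, 5 — all 12 vertices — so the graph is connected.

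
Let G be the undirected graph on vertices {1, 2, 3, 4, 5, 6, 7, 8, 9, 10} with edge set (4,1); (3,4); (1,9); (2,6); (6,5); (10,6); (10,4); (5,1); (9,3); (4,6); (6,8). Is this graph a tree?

No

|V| = 10, |E| = 11.
It is not connected, so it is not a tree.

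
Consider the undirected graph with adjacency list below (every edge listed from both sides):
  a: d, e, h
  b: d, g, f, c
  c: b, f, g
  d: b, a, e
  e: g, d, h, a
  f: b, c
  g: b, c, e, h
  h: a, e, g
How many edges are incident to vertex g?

4

Neighbors of g: b, c, e, h.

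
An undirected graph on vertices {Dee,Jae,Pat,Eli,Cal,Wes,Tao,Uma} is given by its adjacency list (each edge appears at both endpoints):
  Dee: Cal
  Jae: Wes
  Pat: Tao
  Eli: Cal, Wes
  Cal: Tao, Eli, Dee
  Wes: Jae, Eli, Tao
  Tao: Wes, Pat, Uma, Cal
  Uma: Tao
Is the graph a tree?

The graph has 8 vertices and 8 edges.
A tree on 8 vertices has exactly 7 edges; this graph has 8, so it contains a cycle and is not a tree.

No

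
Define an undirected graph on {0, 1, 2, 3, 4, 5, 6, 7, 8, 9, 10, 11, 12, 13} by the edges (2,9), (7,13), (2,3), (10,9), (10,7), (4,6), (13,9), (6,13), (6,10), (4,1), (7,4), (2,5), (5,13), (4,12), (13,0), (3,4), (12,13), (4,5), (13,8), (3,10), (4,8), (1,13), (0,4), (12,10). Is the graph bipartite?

Partition the vertices as {2, 4, 10, 11, 13} vs {0, 1, 3, 5, 6, 7, 8, 9, 12}. Each listed edge has one endpoint in each part, so the graph is bipartite.

Yes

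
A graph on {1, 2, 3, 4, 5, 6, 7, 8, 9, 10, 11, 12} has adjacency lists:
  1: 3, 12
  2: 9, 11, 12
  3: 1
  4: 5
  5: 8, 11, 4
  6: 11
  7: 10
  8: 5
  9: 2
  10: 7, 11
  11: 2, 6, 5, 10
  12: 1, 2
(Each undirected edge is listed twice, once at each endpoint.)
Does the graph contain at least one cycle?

No

|V| = 12, |E| = 11, number of components = 1.
A forest on 12 vertices with 1 component has exactly 11 edges, which matches — so no cycle.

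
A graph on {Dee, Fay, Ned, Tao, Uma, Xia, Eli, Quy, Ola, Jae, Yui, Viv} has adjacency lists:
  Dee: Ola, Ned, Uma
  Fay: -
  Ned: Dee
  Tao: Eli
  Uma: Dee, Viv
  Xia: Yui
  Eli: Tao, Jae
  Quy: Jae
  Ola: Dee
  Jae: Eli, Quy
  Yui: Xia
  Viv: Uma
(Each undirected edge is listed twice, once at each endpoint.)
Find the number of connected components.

4

Component: {Fay}
Component: {Xia, Yui}
Component: {Tao, Eli, Quy, Jae}
Component: {Dee, Ned, Uma, Ola, Viv}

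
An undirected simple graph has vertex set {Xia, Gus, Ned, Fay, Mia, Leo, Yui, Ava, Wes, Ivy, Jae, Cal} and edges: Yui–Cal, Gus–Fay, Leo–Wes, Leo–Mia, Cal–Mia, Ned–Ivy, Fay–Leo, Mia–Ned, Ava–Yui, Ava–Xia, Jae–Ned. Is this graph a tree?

Yes

|V| = 12, |E| = 11.
Connected and |E| = |V| - 1, which characterizes a tree.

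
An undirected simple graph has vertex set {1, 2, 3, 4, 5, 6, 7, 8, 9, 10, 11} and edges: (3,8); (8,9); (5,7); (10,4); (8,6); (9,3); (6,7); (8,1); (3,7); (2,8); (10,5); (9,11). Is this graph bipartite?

8-3-9-8 is an odd cycle (length 3), and a bipartite graph can contain only even cycles.

No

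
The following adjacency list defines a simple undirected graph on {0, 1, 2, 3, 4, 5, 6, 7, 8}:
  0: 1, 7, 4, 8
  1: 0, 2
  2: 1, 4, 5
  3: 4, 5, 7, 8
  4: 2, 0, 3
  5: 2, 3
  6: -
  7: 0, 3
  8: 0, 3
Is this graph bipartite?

Partition the vertices as {1, 4, 5, 6, 7, 8} vs {0, 2, 3}. Each listed edge has one endpoint in each part, so the graph is bipartite.

Yes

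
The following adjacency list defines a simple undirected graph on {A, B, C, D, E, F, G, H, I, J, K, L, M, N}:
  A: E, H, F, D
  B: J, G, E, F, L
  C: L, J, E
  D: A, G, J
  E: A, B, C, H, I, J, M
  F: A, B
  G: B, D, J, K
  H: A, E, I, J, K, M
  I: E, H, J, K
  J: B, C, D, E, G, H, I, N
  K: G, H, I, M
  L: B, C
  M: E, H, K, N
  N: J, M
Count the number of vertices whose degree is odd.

Degrees: A:4, B:5, C:3, D:3, E:7, F:2, G:4, H:6, I:4, J:8, K:4, L:2, M:4, N:2
Odd-degree vertices: B, C, D, E.

4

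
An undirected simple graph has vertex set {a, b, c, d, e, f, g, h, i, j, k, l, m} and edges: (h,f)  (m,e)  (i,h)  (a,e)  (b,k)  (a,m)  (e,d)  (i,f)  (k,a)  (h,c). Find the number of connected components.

Component: {g}
Component: {j}
Component: {l}
Component: {c, f, h, i}
Component: {a, b, d, e, k, m}

5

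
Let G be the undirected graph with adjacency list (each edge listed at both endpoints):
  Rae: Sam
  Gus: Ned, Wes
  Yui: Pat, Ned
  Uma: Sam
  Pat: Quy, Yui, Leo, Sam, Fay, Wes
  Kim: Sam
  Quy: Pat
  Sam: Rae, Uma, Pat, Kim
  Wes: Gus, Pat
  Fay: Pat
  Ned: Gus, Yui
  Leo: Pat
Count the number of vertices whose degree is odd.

6

Degrees: Rae:1, Gus:2, Yui:2, Uma:1, Pat:6, Kim:1, Quy:1, Sam:4, Wes:2, Fay:1, Ned:2, Leo:1
Odd-degree vertices: Rae, Uma, Kim, Quy, Fay, Leo.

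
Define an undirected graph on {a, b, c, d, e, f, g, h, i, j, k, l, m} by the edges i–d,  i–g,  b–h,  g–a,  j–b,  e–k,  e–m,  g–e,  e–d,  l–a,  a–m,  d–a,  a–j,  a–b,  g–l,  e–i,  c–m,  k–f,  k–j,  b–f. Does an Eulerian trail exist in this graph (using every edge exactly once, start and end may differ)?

Degrees: a:6, b:4, c:1, d:3, e:5, f:2, g:4, h:1, i:3, j:3, k:3, l:2, m:3
Odd-degree vertices: c, d, e, h, i, j, k, m (8 total).
An Eulerian trail requires 0 or 2 odd-degree vertices; here there are 8.

No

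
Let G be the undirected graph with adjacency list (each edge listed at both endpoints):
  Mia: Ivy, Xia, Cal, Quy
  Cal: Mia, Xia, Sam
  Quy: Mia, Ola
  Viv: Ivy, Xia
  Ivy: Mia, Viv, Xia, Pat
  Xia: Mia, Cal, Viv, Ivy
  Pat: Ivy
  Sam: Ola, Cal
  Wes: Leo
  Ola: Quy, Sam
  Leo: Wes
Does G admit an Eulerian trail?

Degrees: Mia:4, Cal:3, Quy:2, Viv:2, Ivy:4, Xia:4, Pat:1, Sam:2, Wes:1, Ola:2, Leo:1
Odd-degree vertices: Cal, Pat, Wes, Leo (4 total).
An Eulerian trail requires 0 or 2 odd-degree vertices; here there are 4.

No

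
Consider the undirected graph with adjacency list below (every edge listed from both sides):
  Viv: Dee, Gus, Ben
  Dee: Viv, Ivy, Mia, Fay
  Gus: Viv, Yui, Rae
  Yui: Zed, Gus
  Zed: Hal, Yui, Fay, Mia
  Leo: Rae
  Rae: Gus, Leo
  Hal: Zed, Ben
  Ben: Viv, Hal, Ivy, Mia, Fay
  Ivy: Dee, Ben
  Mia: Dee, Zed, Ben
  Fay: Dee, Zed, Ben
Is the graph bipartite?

Partition the vertices as {Dee, Gus, Zed, Leo, Ben} vs {Viv, Yui, Rae, Hal, Ivy, Mia, Fay}. Each listed edge has one endpoint in each part, so the graph is bipartite.

Yes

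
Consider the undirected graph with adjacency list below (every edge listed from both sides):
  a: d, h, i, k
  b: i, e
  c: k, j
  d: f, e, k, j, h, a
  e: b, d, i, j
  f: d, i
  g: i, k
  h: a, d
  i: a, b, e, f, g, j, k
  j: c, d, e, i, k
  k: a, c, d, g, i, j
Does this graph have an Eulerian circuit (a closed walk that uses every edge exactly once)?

No

Degrees: a:4, b:2, c:2, d:6, e:4, f:2, g:2, h:2, i:7, j:5, k:6
i, j have odd degree; an Eulerian circuit needs every degree to be even, so none exists.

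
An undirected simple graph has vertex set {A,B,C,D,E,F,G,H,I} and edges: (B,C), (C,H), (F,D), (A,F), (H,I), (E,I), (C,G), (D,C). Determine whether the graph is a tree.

Yes

|V| = 9, |E| = 8.
Connected and |E| = |V| - 1, which characterizes a tree.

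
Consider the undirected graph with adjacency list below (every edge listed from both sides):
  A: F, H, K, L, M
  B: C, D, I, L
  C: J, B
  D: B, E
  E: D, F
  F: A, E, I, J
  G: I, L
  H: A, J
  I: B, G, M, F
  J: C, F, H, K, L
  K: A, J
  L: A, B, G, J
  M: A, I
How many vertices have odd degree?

Degrees: A:5, B:4, C:2, D:2, E:2, F:4, G:2, H:2, I:4, J:5, K:2, L:4, M:2
Odd-degree vertices: A, J.

2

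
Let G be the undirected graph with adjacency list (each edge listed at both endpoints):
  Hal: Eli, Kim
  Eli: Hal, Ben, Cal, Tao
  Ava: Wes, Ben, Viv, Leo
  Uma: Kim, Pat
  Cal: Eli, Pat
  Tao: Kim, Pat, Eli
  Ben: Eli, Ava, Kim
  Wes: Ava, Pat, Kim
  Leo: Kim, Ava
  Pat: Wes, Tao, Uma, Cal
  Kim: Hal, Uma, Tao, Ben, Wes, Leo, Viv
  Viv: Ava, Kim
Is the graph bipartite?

Yes

Color {Eli, Ava, Pat, Kim} black and {Hal, Uma, Cal, Tao, Ben, Wes, Leo, Viv} white. No edge joins two same-colored vertices, so the graph is bipartite.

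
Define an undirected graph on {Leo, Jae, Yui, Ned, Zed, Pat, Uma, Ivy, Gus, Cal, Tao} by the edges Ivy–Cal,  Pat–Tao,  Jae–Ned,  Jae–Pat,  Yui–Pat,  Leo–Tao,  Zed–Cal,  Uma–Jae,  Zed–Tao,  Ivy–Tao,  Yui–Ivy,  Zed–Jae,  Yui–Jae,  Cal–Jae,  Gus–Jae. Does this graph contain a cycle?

|V| = 11, |E| = 15, number of components = 1.
One cycle is Tao-Ivy-Cal-Jae-Yui-Pat-Tao.

Yes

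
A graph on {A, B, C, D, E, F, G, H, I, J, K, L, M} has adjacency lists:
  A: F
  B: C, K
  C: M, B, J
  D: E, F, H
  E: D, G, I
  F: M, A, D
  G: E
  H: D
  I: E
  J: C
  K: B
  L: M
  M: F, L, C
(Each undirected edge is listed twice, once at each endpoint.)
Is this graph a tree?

Yes

The graph has 13 vertices and 12 edges.
Connected and |E| = |V| - 1, which characterizes a tree.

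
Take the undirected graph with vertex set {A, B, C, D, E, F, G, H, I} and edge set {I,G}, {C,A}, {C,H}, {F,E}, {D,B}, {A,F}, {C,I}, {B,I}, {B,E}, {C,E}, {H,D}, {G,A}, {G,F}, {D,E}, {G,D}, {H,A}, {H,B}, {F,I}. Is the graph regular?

Degrees: A:4, B:4, C:4, D:4, E:4, F:4, G:4, H:4, I:4
Every vertex has degree 4, so the graph is 4-regular.

Yes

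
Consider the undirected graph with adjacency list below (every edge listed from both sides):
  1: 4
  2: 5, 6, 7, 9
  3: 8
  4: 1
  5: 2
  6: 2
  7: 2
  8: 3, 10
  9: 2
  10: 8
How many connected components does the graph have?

Component: {1, 4}
Component: {3, 8, 10}
Component: {2, 5, 6, 7, 9}

3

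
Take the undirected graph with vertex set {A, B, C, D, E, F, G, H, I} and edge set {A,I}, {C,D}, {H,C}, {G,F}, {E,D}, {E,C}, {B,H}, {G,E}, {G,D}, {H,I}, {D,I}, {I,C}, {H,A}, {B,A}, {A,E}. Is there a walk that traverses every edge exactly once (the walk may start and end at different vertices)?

Yes

Degrees: A:4, B:2, C:4, D:4, E:4, F:1, G:3, H:4, I:4
Odd-degree vertices: F, G (2 total).
The non-isolated vertices are connected and exactly 2 have odd degree, so an Eulerian trail exists (from F to G).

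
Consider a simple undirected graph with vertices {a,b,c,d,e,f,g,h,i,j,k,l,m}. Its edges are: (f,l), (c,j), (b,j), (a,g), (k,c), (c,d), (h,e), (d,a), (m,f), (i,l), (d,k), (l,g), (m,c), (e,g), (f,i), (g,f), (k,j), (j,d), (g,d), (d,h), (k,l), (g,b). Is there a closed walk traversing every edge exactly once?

Yes

Degrees: a:2, b:2, c:4, d:6, e:2, f:4, g:6, h:2, i:2, j:4, k:4, l:4, m:2
Every vertex has even degree and the edges form a single connected piece, so an Eulerian circuit exists.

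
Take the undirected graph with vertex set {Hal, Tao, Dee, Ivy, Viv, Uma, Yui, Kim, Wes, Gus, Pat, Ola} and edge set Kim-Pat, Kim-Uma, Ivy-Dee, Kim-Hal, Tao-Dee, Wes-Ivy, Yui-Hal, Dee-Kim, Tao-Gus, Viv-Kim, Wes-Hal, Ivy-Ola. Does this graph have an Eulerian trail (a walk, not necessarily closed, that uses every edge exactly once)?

No

Degrees: Hal:3, Tao:2, Dee:3, Ivy:3, Viv:1, Uma:1, Yui:1, Kim:5, Wes:2, Gus:1, Pat:1, Ola:1
Odd-degree vertices: Hal, Dee, Ivy, Viv, Uma, Yui, Kim, Gus, Pat, Ola (10 total).
With 10 odd-degree vertices (more than two), no single trail can use every edge.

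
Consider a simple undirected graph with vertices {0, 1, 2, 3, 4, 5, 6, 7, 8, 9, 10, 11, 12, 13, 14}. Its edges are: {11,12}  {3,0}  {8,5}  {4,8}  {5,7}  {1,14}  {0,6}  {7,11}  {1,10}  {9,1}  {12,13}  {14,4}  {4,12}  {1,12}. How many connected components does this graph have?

3

Component: {2}
Component: {0, 3, 6}
Component: {1, 4, 5, 7, 8, 9, 10, 11, 12, 13, 14}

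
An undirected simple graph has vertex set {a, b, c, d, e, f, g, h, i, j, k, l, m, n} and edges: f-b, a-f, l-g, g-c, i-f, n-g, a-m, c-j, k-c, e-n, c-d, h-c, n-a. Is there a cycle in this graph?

No

|V| = 14, |E| = 13, number of components = 1.
A forest on 14 vertices with 1 component has exactly 13 edges, which matches — so no cycle.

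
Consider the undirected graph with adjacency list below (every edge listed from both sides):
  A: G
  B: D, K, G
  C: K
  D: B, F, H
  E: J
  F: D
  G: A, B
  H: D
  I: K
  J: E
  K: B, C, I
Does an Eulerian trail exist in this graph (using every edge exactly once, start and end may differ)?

No

Degrees: A:1, B:3, C:1, D:3, E:1, F:1, G:2, H:1, I:1, J:1, K:3
Odd-degree vertices: A, B, C, D, E, F, H, I, J, K (10 total).
An Eulerian trail requires 0 or 2 odd-degree vertices; here there are 10.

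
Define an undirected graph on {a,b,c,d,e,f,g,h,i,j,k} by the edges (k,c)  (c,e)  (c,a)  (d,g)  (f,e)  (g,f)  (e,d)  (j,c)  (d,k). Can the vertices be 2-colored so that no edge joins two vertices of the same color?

Yes

Color {b, c, d, f, h, i} black and {a, e, g, j, k} white. No edge joins two same-colored vertices, so the graph is bipartite.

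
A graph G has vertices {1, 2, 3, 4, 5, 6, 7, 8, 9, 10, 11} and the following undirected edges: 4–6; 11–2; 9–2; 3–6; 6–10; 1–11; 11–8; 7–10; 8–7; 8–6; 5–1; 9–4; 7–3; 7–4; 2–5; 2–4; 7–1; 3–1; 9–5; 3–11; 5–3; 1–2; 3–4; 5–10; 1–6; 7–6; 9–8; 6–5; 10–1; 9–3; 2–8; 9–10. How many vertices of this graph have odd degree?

6

Degrees: 1:7, 2:6, 3:7, 4:5, 5:6, 6:7, 7:6, 8:5, 9:6, 10:5, 11:4
Odd-degree vertices: 1, 3, 4, 6, 8, 10.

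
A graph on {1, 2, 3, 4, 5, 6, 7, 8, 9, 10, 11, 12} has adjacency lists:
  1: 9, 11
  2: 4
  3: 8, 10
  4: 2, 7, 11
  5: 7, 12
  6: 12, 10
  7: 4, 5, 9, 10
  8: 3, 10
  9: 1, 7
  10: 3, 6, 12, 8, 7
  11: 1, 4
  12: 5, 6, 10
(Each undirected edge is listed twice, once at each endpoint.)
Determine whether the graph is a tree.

No

|V| = 12, |E| = 15.
A tree on 12 vertices has exactly 11 edges; this graph has 15, so it contains a cycle and is not a tree.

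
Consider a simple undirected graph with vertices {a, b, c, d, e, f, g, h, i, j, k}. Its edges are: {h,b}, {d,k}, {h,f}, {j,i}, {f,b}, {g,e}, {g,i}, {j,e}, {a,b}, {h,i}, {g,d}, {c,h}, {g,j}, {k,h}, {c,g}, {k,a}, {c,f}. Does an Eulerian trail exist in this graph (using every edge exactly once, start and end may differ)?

No

Degrees: a:2, b:3, c:3, d:2, e:2, f:3, g:5, h:5, i:3, j:3, k:3
Odd-degree vertices: b, c, f, g, h, i, j, k (8 total).
With 8 odd-degree vertices (more than two), no single trail can use every edge.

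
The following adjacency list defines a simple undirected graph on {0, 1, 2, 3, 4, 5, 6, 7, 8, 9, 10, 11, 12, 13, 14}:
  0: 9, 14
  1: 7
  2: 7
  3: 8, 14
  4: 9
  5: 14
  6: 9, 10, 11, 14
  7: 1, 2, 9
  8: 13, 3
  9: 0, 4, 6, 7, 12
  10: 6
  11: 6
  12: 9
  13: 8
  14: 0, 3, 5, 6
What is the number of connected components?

1

Component: {0, 1, 2, 3, 4, 5, 6, 7, 8, 9, 10, 11, 12, 13, 14}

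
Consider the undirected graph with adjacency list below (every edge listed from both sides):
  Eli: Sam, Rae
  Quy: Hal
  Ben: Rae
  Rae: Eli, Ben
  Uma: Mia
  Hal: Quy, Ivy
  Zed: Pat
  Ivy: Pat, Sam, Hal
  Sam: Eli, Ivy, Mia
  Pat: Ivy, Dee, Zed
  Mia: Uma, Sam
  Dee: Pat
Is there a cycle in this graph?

No

The graph has 12 vertices, 11 edges, and 1 connected component.
A forest on 12 vertices with 1 component has exactly 11 edges, which matches — so no cycle.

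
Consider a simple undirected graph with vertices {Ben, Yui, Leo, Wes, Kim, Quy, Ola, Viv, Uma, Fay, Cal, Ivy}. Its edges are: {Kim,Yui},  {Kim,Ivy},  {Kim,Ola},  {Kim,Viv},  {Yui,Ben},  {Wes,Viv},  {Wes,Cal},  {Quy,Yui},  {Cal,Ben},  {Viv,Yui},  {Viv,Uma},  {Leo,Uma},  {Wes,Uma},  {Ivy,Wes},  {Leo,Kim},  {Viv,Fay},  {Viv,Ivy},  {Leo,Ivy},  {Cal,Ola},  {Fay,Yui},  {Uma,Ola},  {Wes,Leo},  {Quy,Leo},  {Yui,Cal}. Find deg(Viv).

6

Neighbors of Viv: Yui, Wes, Kim, Uma, Fay, Ivy.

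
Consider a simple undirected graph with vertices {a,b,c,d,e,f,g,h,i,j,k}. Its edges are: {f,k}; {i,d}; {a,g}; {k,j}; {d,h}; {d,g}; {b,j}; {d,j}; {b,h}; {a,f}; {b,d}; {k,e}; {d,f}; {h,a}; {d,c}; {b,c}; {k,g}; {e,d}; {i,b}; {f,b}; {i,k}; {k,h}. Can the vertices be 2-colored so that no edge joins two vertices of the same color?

No

The cycle d-b-j-d has length 3, which is odd, so the graph is not bipartite.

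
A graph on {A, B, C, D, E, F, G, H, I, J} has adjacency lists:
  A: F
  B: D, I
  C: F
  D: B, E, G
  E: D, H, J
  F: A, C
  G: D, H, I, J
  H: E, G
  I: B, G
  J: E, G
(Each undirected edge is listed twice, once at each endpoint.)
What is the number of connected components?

Component: {A, C, F}
Component: {B, D, E, G, H, I, J}

2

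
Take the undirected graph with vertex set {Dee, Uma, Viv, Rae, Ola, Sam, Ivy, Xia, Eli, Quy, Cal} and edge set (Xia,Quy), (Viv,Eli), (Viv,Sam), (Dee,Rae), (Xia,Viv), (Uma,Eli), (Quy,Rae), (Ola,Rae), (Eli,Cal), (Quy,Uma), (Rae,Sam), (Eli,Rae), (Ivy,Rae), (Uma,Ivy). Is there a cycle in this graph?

The graph has 11 vertices, 14 edges, and 1 connected component.
One cycle is Rae-Ivy-Uma-Eli-Rae.

Yes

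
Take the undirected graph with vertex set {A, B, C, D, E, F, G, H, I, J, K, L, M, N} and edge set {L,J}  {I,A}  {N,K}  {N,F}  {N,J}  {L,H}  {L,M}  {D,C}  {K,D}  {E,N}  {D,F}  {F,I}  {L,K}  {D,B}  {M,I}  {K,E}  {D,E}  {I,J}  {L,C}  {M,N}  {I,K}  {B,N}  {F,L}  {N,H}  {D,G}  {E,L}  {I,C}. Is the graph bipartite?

The cycle E-K-N-E has length 3, which is odd, so the graph is not bipartite.

No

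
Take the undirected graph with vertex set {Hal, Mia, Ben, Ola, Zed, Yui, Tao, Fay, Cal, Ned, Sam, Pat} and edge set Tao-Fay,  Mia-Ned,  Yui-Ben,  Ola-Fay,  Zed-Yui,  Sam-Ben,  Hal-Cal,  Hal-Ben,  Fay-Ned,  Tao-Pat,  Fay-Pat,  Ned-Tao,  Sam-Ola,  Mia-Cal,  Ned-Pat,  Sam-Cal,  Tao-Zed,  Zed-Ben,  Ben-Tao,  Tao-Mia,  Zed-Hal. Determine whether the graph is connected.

Starting from Hal and exploring outward reaches every vertex (Hal, Ben, Cal, Zed, Tao, Sam, Yui, Mia, Fay, Ned, Pat, Ola); the graph is connected.

Yes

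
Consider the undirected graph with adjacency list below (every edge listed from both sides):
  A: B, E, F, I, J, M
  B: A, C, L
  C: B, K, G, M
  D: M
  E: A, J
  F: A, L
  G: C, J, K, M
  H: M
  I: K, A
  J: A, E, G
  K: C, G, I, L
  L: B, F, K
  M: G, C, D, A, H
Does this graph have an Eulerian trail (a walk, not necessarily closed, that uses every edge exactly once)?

Degrees: A:6, B:3, C:4, D:1, E:2, F:2, G:4, H:1, I:2, J:3, K:4, L:3, M:5
Odd-degree vertices: B, D, H, J, L, M (6 total).
An Eulerian trail requires 0 or 2 odd-degree vertices; here there are 6.

No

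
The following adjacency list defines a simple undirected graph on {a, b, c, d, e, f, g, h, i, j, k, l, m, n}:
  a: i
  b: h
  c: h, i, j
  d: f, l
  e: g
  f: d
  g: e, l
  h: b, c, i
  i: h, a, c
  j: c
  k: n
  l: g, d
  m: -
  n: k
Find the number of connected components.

Component: {m}
Component: {k, n}
Component: {d, e, f, g, l}
Component: {a, b, c, h, i, j}

4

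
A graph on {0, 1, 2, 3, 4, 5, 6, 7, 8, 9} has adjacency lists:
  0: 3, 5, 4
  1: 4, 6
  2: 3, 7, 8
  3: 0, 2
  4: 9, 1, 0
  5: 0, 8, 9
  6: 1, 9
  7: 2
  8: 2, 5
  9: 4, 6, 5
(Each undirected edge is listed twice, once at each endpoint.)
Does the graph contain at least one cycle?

The graph has 10 vertices, 12 edges, and 1 connected component.
One cycle is 0-5-9-6-1-4-0.

Yes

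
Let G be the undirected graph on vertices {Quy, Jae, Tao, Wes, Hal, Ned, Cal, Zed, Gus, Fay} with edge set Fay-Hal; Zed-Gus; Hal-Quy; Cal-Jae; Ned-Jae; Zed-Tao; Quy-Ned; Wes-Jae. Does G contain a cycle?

No

The graph has 10 vertices, 8 edges, and 2 connected components.
A forest on 10 vertices with 2 components has exactly 8 edges, which matches — so no cycle.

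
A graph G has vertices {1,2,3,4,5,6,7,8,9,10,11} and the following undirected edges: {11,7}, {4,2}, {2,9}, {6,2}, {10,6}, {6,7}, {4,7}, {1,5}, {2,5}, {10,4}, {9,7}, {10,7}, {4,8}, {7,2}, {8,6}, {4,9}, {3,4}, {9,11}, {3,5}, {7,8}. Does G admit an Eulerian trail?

Degrees: 1:1, 2:5, 3:2, 4:6, 5:3, 6:4, 7:7, 8:3, 9:4, 10:3, 11:2
Odd-degree vertices: 1, 2, 5, 7, 8, 10 (6 total).
With 6 odd-degree vertices (more than two), no single trail can use every edge.

No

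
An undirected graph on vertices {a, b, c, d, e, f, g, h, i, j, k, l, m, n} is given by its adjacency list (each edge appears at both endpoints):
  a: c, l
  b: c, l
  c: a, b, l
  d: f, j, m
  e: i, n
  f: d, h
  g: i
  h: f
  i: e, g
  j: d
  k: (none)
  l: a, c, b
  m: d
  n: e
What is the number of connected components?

Component: {k}
Component: {a, b, c, l}
Component: {e, g, i, n}
Component: {d, f, h, j, m}

4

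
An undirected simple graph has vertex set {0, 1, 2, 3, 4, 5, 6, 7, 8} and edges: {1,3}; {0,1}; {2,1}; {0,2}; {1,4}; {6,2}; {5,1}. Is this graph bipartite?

No

0-1-2-0 is an odd cycle (length 3), and a bipartite graph can contain only even cycles.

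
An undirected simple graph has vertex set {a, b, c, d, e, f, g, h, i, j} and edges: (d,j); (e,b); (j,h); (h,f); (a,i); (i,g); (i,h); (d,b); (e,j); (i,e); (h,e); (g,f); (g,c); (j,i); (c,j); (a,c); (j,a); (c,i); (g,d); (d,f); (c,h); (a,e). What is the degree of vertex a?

4

Neighbors of a: c, e, i, j.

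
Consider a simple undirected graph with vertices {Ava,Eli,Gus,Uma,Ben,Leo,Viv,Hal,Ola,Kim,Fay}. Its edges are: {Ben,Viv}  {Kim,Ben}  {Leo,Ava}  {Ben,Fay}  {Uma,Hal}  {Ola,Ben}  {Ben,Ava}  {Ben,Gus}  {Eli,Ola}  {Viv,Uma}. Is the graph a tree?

The graph has 11 vertices and 10 edges.
It is connected with exactly 10 edges, hence acyclic — it is a tree.

Yes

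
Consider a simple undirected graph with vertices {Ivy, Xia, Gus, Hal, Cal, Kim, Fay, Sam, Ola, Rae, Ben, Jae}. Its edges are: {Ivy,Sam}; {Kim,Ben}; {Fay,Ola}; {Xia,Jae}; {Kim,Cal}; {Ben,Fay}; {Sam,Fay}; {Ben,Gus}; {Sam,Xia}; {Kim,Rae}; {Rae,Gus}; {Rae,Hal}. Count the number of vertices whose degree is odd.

Degrees: Ivy:1, Xia:2, Gus:2, Hal:1, Cal:1, Kim:3, Fay:3, Sam:3, Ola:1, Rae:3, Ben:3, Jae:1
Odd-degree vertices: Ivy, Hal, Cal, Kim, Fay, Sam, Ola, Rae, Ben, Jae.

10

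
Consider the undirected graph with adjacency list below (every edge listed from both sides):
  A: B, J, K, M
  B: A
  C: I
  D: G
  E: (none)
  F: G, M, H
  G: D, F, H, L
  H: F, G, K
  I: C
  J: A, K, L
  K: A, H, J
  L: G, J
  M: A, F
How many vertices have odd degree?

8

Degrees: A:4, B:1, C:1, D:1, E:0, F:3, G:4, H:3, I:1, J:3, K:3, L:2, M:2
Odd-degree vertices: B, C, D, F, H, I, J, K.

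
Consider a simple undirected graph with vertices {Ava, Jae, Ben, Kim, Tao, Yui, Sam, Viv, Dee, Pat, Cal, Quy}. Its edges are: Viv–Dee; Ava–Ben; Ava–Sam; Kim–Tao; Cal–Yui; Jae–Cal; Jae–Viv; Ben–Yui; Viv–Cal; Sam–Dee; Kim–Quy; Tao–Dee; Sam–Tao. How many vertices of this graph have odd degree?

Degrees: Ava:2, Jae:2, Ben:2, Kim:2, Tao:3, Yui:2, Sam:3, Viv:3, Dee:3, Pat:0, Cal:3, Quy:1
Odd-degree vertices: Tao, Sam, Viv, Dee, Cal, Quy.

6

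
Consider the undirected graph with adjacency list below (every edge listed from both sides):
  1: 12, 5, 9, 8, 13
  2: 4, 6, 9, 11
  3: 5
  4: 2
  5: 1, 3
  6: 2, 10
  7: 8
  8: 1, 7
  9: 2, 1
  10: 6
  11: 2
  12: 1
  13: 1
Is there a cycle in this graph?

No

The graph has 13 vertices, 12 edges, and 1 connected component.
Since 12 = 13 - 1, the graph is a forest and contains no cycle.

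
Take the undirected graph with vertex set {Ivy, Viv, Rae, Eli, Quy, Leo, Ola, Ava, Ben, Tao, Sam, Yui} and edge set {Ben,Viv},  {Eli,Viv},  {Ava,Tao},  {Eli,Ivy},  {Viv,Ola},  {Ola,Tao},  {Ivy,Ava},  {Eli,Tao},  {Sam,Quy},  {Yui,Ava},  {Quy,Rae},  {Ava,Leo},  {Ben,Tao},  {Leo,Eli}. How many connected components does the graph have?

Component: {Rae, Quy, Sam}
Component: {Ivy, Viv, Eli, Leo, Ola, Ava, Ben, Tao, Yui}

2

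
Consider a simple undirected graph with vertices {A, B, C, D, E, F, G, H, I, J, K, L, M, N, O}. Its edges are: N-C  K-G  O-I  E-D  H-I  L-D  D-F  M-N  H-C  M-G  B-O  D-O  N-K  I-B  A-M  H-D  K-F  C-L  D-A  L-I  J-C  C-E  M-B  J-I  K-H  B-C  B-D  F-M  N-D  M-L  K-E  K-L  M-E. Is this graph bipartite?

The cycle D-B-O-D has length 3, which is odd, so the graph is not bipartite.

No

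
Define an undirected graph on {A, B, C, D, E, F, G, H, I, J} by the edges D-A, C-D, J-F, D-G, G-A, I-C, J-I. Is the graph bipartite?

No

The cycle A-G-D-A has length 3, which is odd, so the graph is not bipartite.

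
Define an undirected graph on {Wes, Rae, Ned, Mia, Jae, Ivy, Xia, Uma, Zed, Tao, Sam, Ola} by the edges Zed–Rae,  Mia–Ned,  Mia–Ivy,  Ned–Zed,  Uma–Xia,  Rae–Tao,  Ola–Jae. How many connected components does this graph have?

Component: {Wes}
Component: {Sam}
Component: {Jae, Ola}
Component: {Xia, Uma}
Component: {Rae, Ned, Mia, Ivy, Zed, Tao}

5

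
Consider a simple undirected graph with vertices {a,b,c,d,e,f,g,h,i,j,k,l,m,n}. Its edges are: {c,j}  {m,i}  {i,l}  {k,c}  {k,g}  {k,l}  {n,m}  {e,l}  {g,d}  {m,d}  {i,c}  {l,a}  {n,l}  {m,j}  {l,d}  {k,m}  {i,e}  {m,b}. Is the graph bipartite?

The cycle l-e-i-l has length 3, which is odd, so the graph is not bipartite.

No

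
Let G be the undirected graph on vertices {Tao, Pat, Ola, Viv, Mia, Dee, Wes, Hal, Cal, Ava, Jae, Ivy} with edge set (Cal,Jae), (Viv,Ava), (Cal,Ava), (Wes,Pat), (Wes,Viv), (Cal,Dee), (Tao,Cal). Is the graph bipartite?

Partition the vertices as {Pat, Ola, Viv, Mia, Hal, Cal, Ivy} vs {Tao, Dee, Wes, Ava, Jae}. Each listed edge has one endpoint in each part, so the graph is bipartite.

Yes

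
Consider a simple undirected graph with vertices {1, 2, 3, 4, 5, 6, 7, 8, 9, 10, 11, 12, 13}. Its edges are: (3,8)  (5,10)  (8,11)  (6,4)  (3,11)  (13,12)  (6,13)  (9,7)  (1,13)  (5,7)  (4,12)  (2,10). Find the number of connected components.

Component: {3, 8, 11}
Component: {1, 4, 6, 12, 13}
Component: {2, 5, 7, 9, 10}

3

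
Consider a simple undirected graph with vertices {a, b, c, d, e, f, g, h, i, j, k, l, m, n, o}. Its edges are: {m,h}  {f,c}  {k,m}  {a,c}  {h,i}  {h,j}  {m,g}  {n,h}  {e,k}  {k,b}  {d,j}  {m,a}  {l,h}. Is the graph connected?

Component: {o}
Component: {a, b, c, d, e, f, g, h, i, j, k, l, m, n}
There are 2 separate components, so the graph is not connected.

No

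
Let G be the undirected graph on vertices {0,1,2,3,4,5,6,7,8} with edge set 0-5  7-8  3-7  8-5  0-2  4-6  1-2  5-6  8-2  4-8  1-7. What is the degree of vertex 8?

Neighbors of 8: 2, 4, 5, 7.

4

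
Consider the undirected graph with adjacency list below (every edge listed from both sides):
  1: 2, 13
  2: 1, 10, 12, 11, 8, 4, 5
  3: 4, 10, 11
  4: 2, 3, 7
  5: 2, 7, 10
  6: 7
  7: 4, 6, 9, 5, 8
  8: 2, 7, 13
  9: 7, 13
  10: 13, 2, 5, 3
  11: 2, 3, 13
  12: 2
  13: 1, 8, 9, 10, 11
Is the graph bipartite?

No

The cycle 10-5-2-10 has length 3, which is odd, so the graph is not bipartite.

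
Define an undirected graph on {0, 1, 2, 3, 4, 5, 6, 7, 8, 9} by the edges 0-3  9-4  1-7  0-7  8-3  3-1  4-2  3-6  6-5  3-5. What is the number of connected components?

2

Component: {2, 4, 9}
Component: {0, 1, 3, 5, 6, 7, 8}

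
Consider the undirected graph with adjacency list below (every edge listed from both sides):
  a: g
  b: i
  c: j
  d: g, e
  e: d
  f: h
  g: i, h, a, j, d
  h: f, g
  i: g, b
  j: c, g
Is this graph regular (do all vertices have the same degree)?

No

Degrees: a:1, b:1, c:1, d:2, e:1, f:1, g:5, h:2, i:2, j:2
Vertex a has degree 1 while g has degree 5, so the graph is not regular.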